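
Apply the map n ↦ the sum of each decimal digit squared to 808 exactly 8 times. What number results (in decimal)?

808 → 8² + 0² + 8² = 128
128 → 1² + 2² + 8² = 69
69 → 6² + 9² = 117
117 → 1² + 1² + 7² = 51
51 → 5² + 1² = 26
26 → 2² + 6² = 40
40 → 4² + 0² = 16
16 → 1² + 6² = 37

37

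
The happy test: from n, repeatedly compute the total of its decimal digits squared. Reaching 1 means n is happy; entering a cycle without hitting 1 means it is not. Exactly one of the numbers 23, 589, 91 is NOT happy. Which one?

589

23: 23 → 13 → 10 → 1  — reaches 1 (happy)
589: 589 → 170 → 50 → 25 → 29 → 85 → 89 → 145 → 42 → 20 → 4 → 16 → 37 → 58 → 89  — repeats 89 (not happy)
91: 91 → 82 → 68 → 100 → 1  — reaches 1 (happy)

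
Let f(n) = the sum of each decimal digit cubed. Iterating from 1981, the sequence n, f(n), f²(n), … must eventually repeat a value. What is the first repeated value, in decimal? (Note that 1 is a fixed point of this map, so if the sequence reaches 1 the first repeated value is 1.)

1981 → 1³ + 9³ + 8³ + 1³ = 1 + 729 + 512 + 1 = 1243
1243 → 1³ + 2³ + 4³ + 3³ = 1 + 8 + 64 + 27 = 100
100 → 1³ + 0³ + 0³ = 1 + 0 + 0 = 1  — reached the fixed point 1.
1 → 1, so 1 is the first repeated value.

1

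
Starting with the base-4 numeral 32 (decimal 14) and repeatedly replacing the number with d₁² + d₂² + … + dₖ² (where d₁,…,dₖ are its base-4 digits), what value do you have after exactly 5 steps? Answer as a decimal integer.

14 = (3,2)_4 → 3² + 2² = 13
13 = (3,1)_4 → 3² + 1² = 10
10 = (2,2)_4 → 2² + 2² = 8
8 = (2,0)_4 → 2² + 0² = 4
4 = (1,0)_4 → 1² + 0² = 1

1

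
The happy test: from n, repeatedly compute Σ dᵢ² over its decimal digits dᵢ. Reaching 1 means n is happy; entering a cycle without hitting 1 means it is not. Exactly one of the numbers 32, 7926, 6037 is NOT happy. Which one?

7926

32: 32 → 13 → 10 → 1  — reaches 1 (happy)
7926: 7926 → 170 → 50 → 25 → 29 → 85 → 89 → 145 → 42 → 20 → 4 → 16 → 37 → 58 → 89  — repeats 89 (not happy)
6037: 6037 → 94 → 97 → 130 → 10 → 1  — reaches 1 (happy)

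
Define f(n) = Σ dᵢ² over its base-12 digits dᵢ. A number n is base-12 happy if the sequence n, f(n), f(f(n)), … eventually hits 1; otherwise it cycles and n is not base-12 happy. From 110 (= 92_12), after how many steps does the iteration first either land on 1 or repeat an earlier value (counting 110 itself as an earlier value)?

5

110 = (9,2)_12 → 85
85 = (7,1)_12 → 50
50 = (4,2)_12 → 20
20 = (1,8)_12 → 65
65 = (5,5)_12 → 50  — 50 repeats.
That took 5 steps.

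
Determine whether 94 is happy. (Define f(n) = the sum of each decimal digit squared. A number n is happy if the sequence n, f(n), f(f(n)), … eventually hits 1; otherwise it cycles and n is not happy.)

94 → 9² + 4² = 97
97 → 9² + 7² = 130
130 → 1² + 3² + 0² = 10
10 → 1² + 0² = 1  — reached 1.

happy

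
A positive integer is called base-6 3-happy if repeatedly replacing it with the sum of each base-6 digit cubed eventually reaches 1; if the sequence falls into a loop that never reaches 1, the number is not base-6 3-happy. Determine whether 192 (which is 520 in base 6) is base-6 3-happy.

base-6 3-happy

192 = (5,2,0)_6 → 5³ + 2³ + 0³ = 133
133 = (3,4,1)_6 → 3³ + 4³ + 1³ = 92
92 = (2,3,2)_6 → 2³ + 3³ + 2³ = 43
43 = (1,1,1)_6 → 1³ + 1³ + 1³ = 3
3 = (3)_6 → 3³ = 27
27 = (4,3)_6 → 4³ + 3³ = 91
91 = (2,3,1)_6 → 2³ + 3³ + 1³ = 36
36 = (1,0,0)_6 → 1³ + 0³ + 0³ = 1  — reached 1.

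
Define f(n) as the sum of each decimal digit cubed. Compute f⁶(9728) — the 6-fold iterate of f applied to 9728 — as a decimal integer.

9728 → 9³ + 7³ + 2³ + 8³ = 729 + 343 + 8 + 512 = 1592
1592 → 1³ + 5³ + 9³ + 2³ = 1 + 125 + 729 + 8 = 863
863 → 8³ + 6³ + 3³ = 512 + 216 + 27 = 755
755 → 7³ + 5³ + 5³ = 343 + 125 + 125 = 593
593 → 5³ + 9³ + 3³ = 125 + 729 + 27 = 881
881 → 8³ + 8³ + 1³ = 512 + 512 + 1 = 1025

1025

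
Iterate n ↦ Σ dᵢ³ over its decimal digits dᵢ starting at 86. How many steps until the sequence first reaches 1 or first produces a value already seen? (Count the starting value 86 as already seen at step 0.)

12

86 → 728
728 → 863
863 → 755
755 → 593
593 → 881
881 → 1025
1025 → 134
134 → 92
92 → 737
737 → 713
713 → 371
371 → 371  — 371 repeats.
That took 12 steps.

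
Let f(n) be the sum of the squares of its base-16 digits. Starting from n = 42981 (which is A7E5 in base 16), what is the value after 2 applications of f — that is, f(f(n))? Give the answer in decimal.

42981 = (10,7,14,5)_16 → 10² + 7² + 14² + 5² = 100 + 49 + 196 + 25 = 370
370 = (1,7,2)_16 → 1² + 7² + 2² = 1 + 49 + 4 = 54

54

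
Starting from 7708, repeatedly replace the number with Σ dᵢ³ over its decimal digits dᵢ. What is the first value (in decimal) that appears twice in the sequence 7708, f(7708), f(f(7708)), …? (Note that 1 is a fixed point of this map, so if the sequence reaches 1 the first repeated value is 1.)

7708 → 7³ + 7³ + 0³ + 8³ = 343 + 343 + 0 + 512 = 1198
1198 → 1³ + 1³ + 9³ + 8³ = 1 + 1 + 729 + 512 = 1243
1243 → 1³ + 2³ + 4³ + 3³ = 1 + 8 + 64 + 27 = 100
100 → 1³ + 0³ + 0³ = 1 + 0 + 0 = 1  — reached the fixed point 1.
1 → 1, so 1 is the first repeated value.

1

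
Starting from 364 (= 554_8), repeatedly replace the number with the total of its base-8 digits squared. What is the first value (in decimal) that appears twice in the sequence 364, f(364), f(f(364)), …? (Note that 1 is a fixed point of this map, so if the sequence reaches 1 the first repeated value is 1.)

5

364 = (5,5,4)_8 → 5² + 5² + 4² = 25 + 25 + 16 = 66
66 = (1,0,2)_8 → 1² + 0² + 2² = 1 + 0 + 4 = 5
5 = (5)_8 → 5² = 25
25 = (3,1)_8 → 3² + 1² = 9 + 1 = 10
10 = (1,2)_8 → 1² + 2² = 1 + 4 = 5  — 5 already appeared earlier.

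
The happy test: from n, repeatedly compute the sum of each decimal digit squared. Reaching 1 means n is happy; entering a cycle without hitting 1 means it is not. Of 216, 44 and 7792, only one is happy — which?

216: 216 → 41 → 17 → 50 → 25 → 29 → 85 → 89 → 145 → 42 → 20 → 4 → 16 → 37 → 58 → 89  — repeats 89 (not happy)
44: 44 → 32 → 13 → 10 → 1  — reaches 1 (happy)
7792: 7792 → 183 → 74 → 65 → 61 → 37 → 58 → 89 → 145 → 42 → 20 → 4 → 16 → 37  — repeats 37 (not happy)

44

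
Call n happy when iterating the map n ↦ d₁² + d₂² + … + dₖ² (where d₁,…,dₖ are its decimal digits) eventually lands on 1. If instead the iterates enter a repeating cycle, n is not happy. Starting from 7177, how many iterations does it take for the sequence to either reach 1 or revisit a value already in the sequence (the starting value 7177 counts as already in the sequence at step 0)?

7177 → 7² + 1² + 7² + 7² = 49 + 1 + 49 + 49 = 148
148 → 1² + 4² + 8² = 1 + 16 + 64 = 81
81 → 8² + 1² = 64 + 1 = 65
65 → 6² + 5² = 36 + 25 = 61
61 → 6² + 1² = 36 + 1 = 37
37 → 3² + 7² = 9 + 49 = 58
58 → 5² + 8² = 25 + 64 = 89
89 → 8² + 9² = 64 + 81 = 145
145 → 1² + 4² + 5² = 1 + 16 + 25 = 42
42 → 4² + 2² = 16 + 4 = 20
20 → 2² + 0² = 4 + 0 = 4
4 → 4² = 16
16 → 1² + 6² = 1 + 36 = 37  — 37 repeats.
That took 13 steps.

13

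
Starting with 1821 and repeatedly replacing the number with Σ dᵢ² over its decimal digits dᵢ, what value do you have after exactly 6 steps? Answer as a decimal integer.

1

1821 → 1² + 8² + 2² + 1² = 1 + 64 + 4 + 1 = 70
70 → 7² + 0² = 49 + 0 = 49
49 → 4² + 9² = 16 + 81 = 97
97 → 9² + 7² = 81 + 49 = 130
130 → 1² + 3² + 0² = 1 + 9 + 0 = 10
10 → 1² + 0² = 1 + 0 = 1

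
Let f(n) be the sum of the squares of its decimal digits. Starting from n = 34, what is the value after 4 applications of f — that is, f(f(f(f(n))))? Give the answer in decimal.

89

34 → 3² + 4² = 25
25 → 2² + 5² = 29
29 → 2² + 9² = 85
85 → 8² + 5² = 89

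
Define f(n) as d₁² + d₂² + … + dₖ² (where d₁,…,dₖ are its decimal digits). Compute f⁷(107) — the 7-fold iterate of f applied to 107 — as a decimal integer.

107 → 1² + 0² + 7² = 1 + 0 + 49 = 50
50 → 5² + 0² = 25 + 0 = 25
25 → 2² + 5² = 4 + 25 = 29
29 → 2² + 9² = 4 + 81 = 85
85 → 8² + 5² = 64 + 25 = 89
89 → 8² + 9² = 64 + 81 = 145
145 → 1² + 4² + 5² = 1 + 16 + 25 = 42

42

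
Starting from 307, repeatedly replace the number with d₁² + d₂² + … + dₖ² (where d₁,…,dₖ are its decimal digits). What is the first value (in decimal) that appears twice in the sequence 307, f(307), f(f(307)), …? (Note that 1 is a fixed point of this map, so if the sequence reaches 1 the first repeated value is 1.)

58

307 → 3² + 0² + 7² = 9 + 0 + 49 = 58
58 → 5² + 8² = 25 + 64 = 89
89 → 8² + 9² = 64 + 81 = 145
145 → 1² + 4² + 5² = 1 + 16 + 25 = 42
42 → 4² + 2² = 16 + 4 = 20
20 → 2² + 0² = 4 + 0 = 4
4 → 4² = 16
16 → 1² + 6² = 1 + 36 = 37
37 → 3² + 7² = 9 + 49 = 58  — 58 already appeared earlier.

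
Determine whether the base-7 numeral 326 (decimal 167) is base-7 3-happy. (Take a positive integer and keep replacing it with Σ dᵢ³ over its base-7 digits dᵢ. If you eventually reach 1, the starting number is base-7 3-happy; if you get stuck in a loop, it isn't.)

167 = (3,2,6)_7 → 3³ + 2³ + 6³ = 27 + 8 + 216 = 251
251 = (5,0,6)_7 → 5³ + 0³ + 6³ = 125 + 0 + 216 = 341
341 = (6,6,5)_7 → 6³ + 6³ + 5³ = 216 + 216 + 125 = 557
557 = (1,4,2,4)_7 → 1³ + 4³ + 2³ + 4³ = 1 + 64 + 8 + 64 = 137
137 = (2,5,4)_7 → 2³ + 5³ + 4³ = 8 + 125 + 64 = 197
197 = (4,0,1)_7 → 4³ + 0³ + 1³ = 64 + 0 + 1 = 65
65 = (1,2,2)_7 → 1³ + 2³ + 2³ = 1 + 8 + 8 = 17
17 = (2,3)_7 → 2³ + 3³ = 8 + 27 = 35
35 = (5,0)_7 → 5³ + 0³ = 125 + 0 = 125
125 = (2,3,6)_7 → 2³ + 3³ + 6³ = 8 + 27 + 216 = 251  — 251 already seen; the sequence cycles without reaching 1.

not base-7 3-happy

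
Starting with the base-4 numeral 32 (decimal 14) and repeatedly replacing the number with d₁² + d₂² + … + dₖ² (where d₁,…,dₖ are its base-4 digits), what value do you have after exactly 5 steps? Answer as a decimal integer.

1

14 = (3,2)_4 → 3² + 2² = 13
13 = (3,1)_4 → 3² + 1² = 10
10 = (2,2)_4 → 2² + 2² = 8
8 = (2,0)_4 → 2² + 0² = 4
4 = (1,0)_4 → 1² + 0² = 1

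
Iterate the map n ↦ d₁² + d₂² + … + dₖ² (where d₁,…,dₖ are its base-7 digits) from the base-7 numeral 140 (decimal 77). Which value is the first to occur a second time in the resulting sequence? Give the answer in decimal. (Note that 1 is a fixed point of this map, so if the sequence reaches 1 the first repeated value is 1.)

17

77 = (1,4,0)_7 → 1² + 4² + 0² = 1 + 16 + 0 = 17
17 = (2,3)_7 → 2² + 3² = 4 + 9 = 13
13 = (1,6)_7 → 1² + 6² = 1 + 36 = 37
37 = (5,2)_7 → 5² + 2² = 25 + 4 = 29
29 = (4,1)_7 → 4² + 1² = 16 + 1 = 17  — 17 already appeared earlier.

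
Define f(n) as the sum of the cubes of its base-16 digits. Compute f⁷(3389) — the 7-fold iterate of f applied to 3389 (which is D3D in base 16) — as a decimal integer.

4922

3389 = (13,3,13)_16 → 4421
4421 = (1,1,4,5)_16 → 191
191 = (11,15)_16 → 4706
4706 = (1,2,6,2)_16 → 233
233 = (14,9)_16 → 3473
3473 = (13,9,1)_16 → 2927
2927 = (11,6,15)_16 → 4922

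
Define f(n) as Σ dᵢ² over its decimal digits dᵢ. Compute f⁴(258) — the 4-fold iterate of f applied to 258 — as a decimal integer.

258 → 2² + 5² + 8² = 93
93 → 9² + 3² = 90
90 → 9² + 0² = 81
81 → 8² + 1² = 65

65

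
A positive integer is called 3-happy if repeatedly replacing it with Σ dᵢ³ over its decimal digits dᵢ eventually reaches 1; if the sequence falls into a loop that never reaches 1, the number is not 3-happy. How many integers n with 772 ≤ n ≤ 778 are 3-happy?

772: 772 → 694 → 1009 → 730 → 370 → 370  (repeats 370)
773: 773 → 713 → 371 → 371  (repeats 371)
774: 774 → 750 → 468 → 792 → 1080 → 513 → 153 → 153  (repeats 153)
775: 775 → 811 → 514 → 190 → 730 → 370 → 370  (repeats 370)
776: 776 → 902 → 737 → 713 → 371 → 371  (repeats 371)
777: 777 → 1029 → 738 → 882 → 1032 → 36 → 243 → 99 → 1458 → 702 → 351 → 153 → 153  (repeats 153)
778: 778 → 1198 → 1243 → 100 → 1  (reaches 1)
3-happy: 778

1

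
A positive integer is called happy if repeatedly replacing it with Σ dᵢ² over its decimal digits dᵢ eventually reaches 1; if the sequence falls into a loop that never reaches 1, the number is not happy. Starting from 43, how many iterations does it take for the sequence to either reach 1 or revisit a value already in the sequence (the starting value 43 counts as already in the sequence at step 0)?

43 → 4² + 3² = 25
25 → 2² + 5² = 29
29 → 2² + 9² = 85
85 → 8² + 5² = 89
89 → 8² + 9² = 145
145 → 1² + 4² + 5² = 42
42 → 4² + 2² = 20
20 → 2² + 0² = 4
4 → 4² = 16
16 → 1² + 6² = 37
37 → 3² + 7² = 58
58 → 5² + 8² = 89  — 89 repeats.
That took 12 steps.

12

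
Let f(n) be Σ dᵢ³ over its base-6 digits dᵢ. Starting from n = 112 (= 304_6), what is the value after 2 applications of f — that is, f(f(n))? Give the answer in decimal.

36

112 = (3,0,4)_6 → 3³ + 0³ + 4³ = 27 + 0 + 64 = 91
91 = (2,3,1)_6 → 2³ + 3³ + 1³ = 8 + 27 + 1 = 36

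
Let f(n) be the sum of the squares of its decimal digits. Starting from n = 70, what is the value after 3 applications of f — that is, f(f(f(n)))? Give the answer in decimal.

130

70 → 7² + 0² = 49 + 0 = 49
49 → 4² + 9² = 16 + 81 = 97
97 → 9² + 7² = 81 + 49 = 130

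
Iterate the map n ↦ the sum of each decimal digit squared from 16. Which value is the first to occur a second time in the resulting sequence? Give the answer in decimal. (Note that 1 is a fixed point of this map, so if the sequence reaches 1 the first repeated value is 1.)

16

16 → 1² + 6² = 1 + 36 = 37
37 → 3² + 7² = 9 + 49 = 58
58 → 5² + 8² = 25 + 64 = 89
89 → 8² + 9² = 64 + 81 = 145
145 → 1² + 4² + 5² = 1 + 16 + 25 = 42
42 → 4² + 2² = 16 + 4 = 20
20 → 2² + 0² = 4 + 0 = 4
4 → 4² = 16  — 16 already appeared earlier.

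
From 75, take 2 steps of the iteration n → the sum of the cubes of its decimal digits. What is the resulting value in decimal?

75 → 7³ + 5³ = 468
468 → 4³ + 6³ + 8³ = 792

792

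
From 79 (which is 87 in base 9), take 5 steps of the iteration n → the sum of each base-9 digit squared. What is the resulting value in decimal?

79 = (8,7)_9 → 8² + 7² = 64 + 49 = 113
113 = (1,3,5)_9 → 1² + 3² + 5² = 1 + 9 + 25 = 35
35 = (3,8)_9 → 3² + 8² = 9 + 64 = 73
73 = (8,1)_9 → 8² + 1² = 64 + 1 = 65
65 = (7,2)_9 → 7² + 2² = 49 + 4 = 53

53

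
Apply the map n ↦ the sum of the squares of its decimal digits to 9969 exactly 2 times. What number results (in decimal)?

9969 → 9² + 9² + 6² + 9² = 279
279 → 2² + 7² + 9² = 134

134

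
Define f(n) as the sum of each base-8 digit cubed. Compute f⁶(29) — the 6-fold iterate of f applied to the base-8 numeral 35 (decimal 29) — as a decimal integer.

29 = (3,5)_8 → 3³ + 5³ = 27 + 125 = 152
152 = (2,3,0)_8 → 2³ + 3³ + 0³ = 8 + 27 + 0 = 35
35 = (4,3)_8 → 4³ + 3³ = 64 + 27 = 91
91 = (1,3,3)_8 → 1³ + 3³ + 3³ = 1 + 27 + 27 = 55
55 = (6,7)_8 → 6³ + 7³ = 216 + 343 = 559
559 = (1,0,5,7)_8 → 1³ + 0³ + 5³ + 7³ = 1 + 0 + 125 + 343 = 469

469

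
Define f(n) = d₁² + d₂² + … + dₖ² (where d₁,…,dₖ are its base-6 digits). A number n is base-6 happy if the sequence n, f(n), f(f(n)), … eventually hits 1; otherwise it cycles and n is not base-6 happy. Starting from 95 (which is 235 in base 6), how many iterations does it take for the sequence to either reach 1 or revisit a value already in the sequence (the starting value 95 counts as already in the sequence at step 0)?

95 = (2,3,5)_6 → 38
38 = (1,0,2)_6 → 5
5 = (5)_6 → 25
25 = (4,1)_6 → 17
17 = (2,5)_6 → 29
29 = (4,5)_6 → 41
41 = (1,0,5)_6 → 26
26 = (4,2)_6 → 20
20 = (3,2)_6 → 13
13 = (2,1)_6 → 5  — 5 repeats.
That took 10 steps.

10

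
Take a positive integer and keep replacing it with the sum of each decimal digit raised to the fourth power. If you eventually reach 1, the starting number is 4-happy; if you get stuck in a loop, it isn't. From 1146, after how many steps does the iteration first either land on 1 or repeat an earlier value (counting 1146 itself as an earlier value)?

1146 → 1⁴ + 1⁴ + 4⁴ + 6⁴ = 1 + 1 + 256 + 1296 = 1554
1554 → 1⁴ + 5⁴ + 5⁴ + 4⁴ = 1 + 625 + 625 + 256 = 1507
1507 → 1⁴ + 5⁴ + 0⁴ + 7⁴ = 1 + 625 + 0 + 2401 = 3027
3027 → 3⁴ + 0⁴ + 2⁴ + 7⁴ = 81 + 0 + 16 + 2401 = 2498
2498 → 2⁴ + 4⁴ + 9⁴ + 8⁴ = 16 + 256 + 6561 + 4096 = 10929
10929 → 1⁴ + 0⁴ + 9⁴ + 2⁴ + 9⁴ = 1 + 0 + 6561 + 16 + 6561 = 13139
13139 → 1⁴ + 3⁴ + 1⁴ + 3⁴ + 9⁴ = 1 + 81 + 1 + 81 + 6561 = 6725
6725 → 6⁴ + 7⁴ + 2⁴ + 5⁴ = 1296 + 2401 + 16 + 625 = 4338
4338 → 4⁴ + 3⁴ + 3⁴ + 8⁴ = 256 + 81 + 81 + 4096 = 4514
4514 → 4⁴ + 5⁴ + 1⁴ + 4⁴ = 256 + 625 + 1 + 256 = 1138
1138 → 1⁴ + 1⁴ + 3⁴ + 8⁴ = 1 + 1 + 81 + 4096 = 4179
4179 → 4⁴ + 1⁴ + 7⁴ + 9⁴ = 256 + 1 + 2401 + 6561 = 9219
9219 → 9⁴ + 2⁴ + 1⁴ + 9⁴ = 6561 + 16 + 1 + 6561 = 13139  — 13139 repeats.
That took 13 steps.

13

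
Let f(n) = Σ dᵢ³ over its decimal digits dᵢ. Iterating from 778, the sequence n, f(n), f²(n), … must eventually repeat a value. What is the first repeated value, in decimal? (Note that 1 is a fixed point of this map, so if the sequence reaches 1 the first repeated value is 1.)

778 → 7³ + 7³ + 8³ = 1198
1198 → 1³ + 1³ + 9³ + 8³ = 1243
1243 → 1³ + 2³ + 4³ + 3³ = 100
100 → 1³ + 0³ + 0³ = 1  — reached the fixed point 1.
1 → 1, so 1 is the first repeated value.

1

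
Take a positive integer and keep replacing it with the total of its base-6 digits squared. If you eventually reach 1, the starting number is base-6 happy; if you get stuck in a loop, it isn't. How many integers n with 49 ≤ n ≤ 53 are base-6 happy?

1

49: 49 → 6 → 1  (reaches 1)
50: 50 → 9 → 10 → 17 → 29 → 41 → 26 → 20 → 13 → 5 → 25 → 17  (repeats 17)
51: 51 → 14 → 8 → 5 → 25 → 17 → 29 → 41 → 26 → 20 → 13 → 5  (repeats 5)
52: 52 → 21 → 18 → 9 → 10 → 17 → 29 → 41 → 26 → 20 → 13 → 5 → 25 → 17  (repeats 17)
53: 53 → 30 → 25 → 17 → 29 → 41 → 26 → 20 → 13 → 5 → 25  (repeats 25)
base-6 happy: 49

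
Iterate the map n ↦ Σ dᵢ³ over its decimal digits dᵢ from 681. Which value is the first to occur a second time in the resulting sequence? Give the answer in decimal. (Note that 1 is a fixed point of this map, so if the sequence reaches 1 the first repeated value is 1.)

681 → 6³ + 8³ + 1³ = 216 + 512 + 1 = 729
729 → 7³ + 2³ + 9³ = 343 + 8 + 729 = 1080
1080 → 1³ + 0³ + 8³ + 0³ = 1 + 0 + 512 + 0 = 513
513 → 5³ + 1³ + 3³ = 125 + 1 + 27 = 153
153 → 1³ + 5³ + 3³ = 1 + 125 + 27 = 153  — 153 already appeared earlier.

153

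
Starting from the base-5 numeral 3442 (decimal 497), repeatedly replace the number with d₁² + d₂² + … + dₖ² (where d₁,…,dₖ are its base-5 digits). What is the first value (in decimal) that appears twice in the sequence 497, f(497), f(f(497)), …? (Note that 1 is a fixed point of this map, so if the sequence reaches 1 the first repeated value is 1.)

497 = (3,4,4,2)_5 → 3² + 4² + 4² + 2² = 9 + 16 + 16 + 4 = 45
45 = (1,4,0)_5 → 1² + 4² + 0² = 1 + 16 + 0 = 17
17 = (3,2)_5 → 3² + 2² = 9 + 4 = 13
13 = (2,3)_5 → 2² + 3² = 4 + 9 = 13  — 13 already appeared earlier.

13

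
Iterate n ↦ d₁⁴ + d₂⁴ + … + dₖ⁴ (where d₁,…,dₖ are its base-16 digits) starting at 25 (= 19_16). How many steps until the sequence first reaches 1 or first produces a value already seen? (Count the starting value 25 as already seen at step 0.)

9

25 = (1,9)_16 → 1⁴ + 9⁴ = 6562
6562 = (1,9,10,2)_16 → 1⁴ + 9⁴ + 10⁴ + 2⁴ = 16578
16578 = (4,0,12,2)_16 → 4⁴ + 0⁴ + 12⁴ + 2⁴ = 21008
21008 = (5,2,1,0)_16 → 5⁴ + 2⁴ + 1⁴ + 0⁴ = 642
642 = (2,8,2)_16 → 2⁴ + 8⁴ + 2⁴ = 4128
4128 = (1,0,2,0)_16 → 1⁴ + 0⁴ + 2⁴ + 0⁴ = 17
17 = (1,1)_16 → 1⁴ + 1⁴ = 2
2 = (2)_16 → 2⁴ = 16
16 = (1,0)_16 → 1⁴ + 0⁴ = 1  — reached 1.
That took 9 steps.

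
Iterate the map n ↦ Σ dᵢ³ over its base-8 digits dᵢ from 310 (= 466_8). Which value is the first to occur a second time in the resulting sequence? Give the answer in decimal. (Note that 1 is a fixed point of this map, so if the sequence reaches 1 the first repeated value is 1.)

559

310 = (4,6,6)_8 → 4³ + 6³ + 6³ = 64 + 216 + 216 = 496
496 = (7,6,0)_8 → 7³ + 6³ + 0³ = 343 + 216 + 0 = 559
559 = (1,0,5,7)_8 → 1³ + 0³ + 5³ + 7³ = 1 + 0 + 125 + 343 = 469
469 = (7,2,5)_8 → 7³ + 2³ + 5³ = 343 + 8 + 125 = 476
476 = (7,3,4)_8 → 7³ + 3³ + 4³ = 343 + 27 + 64 = 434
434 = (6,6,2)_8 → 6³ + 6³ + 2³ = 216 + 216 + 8 = 440
440 = (6,7,0)_8 → 6³ + 7³ + 0³ = 216 + 343 + 0 = 559  — 559 already appeared earlier.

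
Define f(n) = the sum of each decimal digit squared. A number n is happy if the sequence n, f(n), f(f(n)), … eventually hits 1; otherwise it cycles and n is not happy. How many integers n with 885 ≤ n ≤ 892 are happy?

1

885: 885 → 153 → 35 → 34 → 25 → 29 → 85 → 89 → 145 → 42 → 20 → 4 → 16 → 37 → 58 → 89  (repeats 89)
886: 886 → 164 → 53 → 34 → 25 → 29 → 85 → 89 → 145 → 42 → 20 → 4 → 16 → 37 → 58 → 89  (repeats 89)
887: 887 → 177 → 99 → 162 → 41 → 17 → 50 → 25 → 29 → 85 → 89 → 145 → 42 → 20 → 4 → 16 → 37 → 58 → 89  (repeats 89)
888: 888 → 192 → 86 → 100 → 1  (reaches 1)
889: 889 → 209 → 85 → 89 → 145 → 42 → 20 → 4 → 16 → 37 → 58 → 89  (repeats 89)
890: 890 → 145 → 42 → 20 → 4 → 16 → 37 → 58 → 89 → 145  (repeats 145)
891: 891 → 146 → 53 → 34 → 25 → 29 → 85 → 89 → 145 → 42 → 20 → 4 → 16 → 37 → 58 → 89  (repeats 89)
892: 892 → 149 → 98 → 145 → 42 → 20 → 4 → 16 → 37 → 58 → 89 → 145  (repeats 145)
happy: 888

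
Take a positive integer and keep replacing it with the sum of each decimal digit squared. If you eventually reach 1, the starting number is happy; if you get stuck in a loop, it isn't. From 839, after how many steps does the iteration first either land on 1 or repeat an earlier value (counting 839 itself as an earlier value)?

839 → 8² + 3² + 9² = 154
154 → 1² + 5² + 4² = 42
42 → 4² + 2² = 20
20 → 2² + 0² = 4
4 → 4² = 16
16 → 1² + 6² = 37
37 → 3² + 7² = 58
58 → 5² + 8² = 89
89 → 8² + 9² = 145
145 → 1² + 4² + 5² = 42  — 42 repeats.
That took 10 steps.

10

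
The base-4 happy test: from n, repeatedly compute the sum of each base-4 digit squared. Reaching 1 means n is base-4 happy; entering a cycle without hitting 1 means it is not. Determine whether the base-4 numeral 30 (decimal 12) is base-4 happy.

base-4 happy

12 = (3,0)_4 → 9
9 = (2,1)_4 → 5
5 = (1,1)_4 → 2
2 = (2)_4 → 4
4 = (1,0)_4 → 1  — reached 1.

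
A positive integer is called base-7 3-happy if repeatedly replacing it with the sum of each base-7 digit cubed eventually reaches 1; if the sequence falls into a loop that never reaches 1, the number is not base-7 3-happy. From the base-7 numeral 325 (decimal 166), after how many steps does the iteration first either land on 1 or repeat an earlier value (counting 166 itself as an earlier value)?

166 = (3,2,5)_7 → 3³ + 2³ + 5³ = 27 + 8 + 125 = 160
160 = (3,1,6)_7 → 3³ + 1³ + 6³ = 27 + 1 + 216 = 244
244 = (4,6,6)_7 → 4³ + 6³ + 6³ = 64 + 216 + 216 = 496
496 = (1,3,0,6)_7 → 1³ + 3³ + 0³ + 6³ = 1 + 27 + 0 + 216 = 244  — 244 repeats.
That took 4 steps.

4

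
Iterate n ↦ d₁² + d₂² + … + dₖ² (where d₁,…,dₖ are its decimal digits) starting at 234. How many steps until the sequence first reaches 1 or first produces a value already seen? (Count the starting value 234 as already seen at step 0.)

234 → 29
29 → 85
85 → 89
89 → 145
145 → 42
42 → 20
20 → 4
4 → 16
16 → 37
37 → 58
58 → 89  — 89 repeats.
That took 11 steps.

11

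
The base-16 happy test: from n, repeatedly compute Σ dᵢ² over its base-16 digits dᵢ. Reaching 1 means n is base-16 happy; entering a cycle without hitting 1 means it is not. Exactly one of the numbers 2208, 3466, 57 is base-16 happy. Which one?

2208: 2208 → 164 → 116 → 65 → 17 → 2 → 4 → 16 → 1  — reaches 1 (base-16 happy)
3466: 3466 → 333 → 186 → 221 → 338 → 30 → 197 → 169 → 181 → 146 → 85 → 50 → 13 → 169  — repeats 169 (not base-16 happy)
57: 57 → 90 → 125 → 218 → 269 → 170 → 200 → 208 → 169 → 181 → 146 → 85 → 50 → 13 → 169  — repeats 169 (not base-16 happy)

2208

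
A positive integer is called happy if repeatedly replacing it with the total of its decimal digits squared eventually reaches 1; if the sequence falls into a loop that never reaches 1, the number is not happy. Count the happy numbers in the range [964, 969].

1

964: 964 → 133 → 19 → 82 → 68 → 100 → 1  — happy
965: 965 → 142 → 21 → 5 → 25 → 29 → 85 → 89 → 145 → 42 → 20 → 4 → 16 → 37 → 58 → 89  — not happy
966: 966 → 153 → 35 → 34 → 25 → 29 → 85 → 89 → 145 → 42 → 20 → 4 → 16 → 37 → 58 → 89  — not happy
967: 967 → 166 → 73 → 58 → 89 → 145 → 42 → 20 → 4 → 16 → 37 → 58  — not happy
968: 968 → 181 → 66 → 72 → 53 → 34 → 25 → 29 → 85 → 89 → 145 → 42 → 20 → 4 → 16 → 37 → 58 → 89  — not happy
969: 969 → 198 → 146 → 53 → 34 → 25 → 29 → 85 → 89 → 145 → 42 → 20 → 4 → 16 → 37 → 58 → 89  — not happy
happy: 964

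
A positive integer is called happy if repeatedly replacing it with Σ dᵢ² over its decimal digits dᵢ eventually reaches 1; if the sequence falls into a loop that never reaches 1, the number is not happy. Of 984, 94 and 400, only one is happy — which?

984: 984 → 161 → 38 → 73 → 58 → 89 → 145 → 42 → 20 → 4 → 16 → 37 → 58  — repeats 58 (not happy)
94: 94 → 97 → 130 → 10 → 1  — reaches 1 (happy)
400: 400 → 16 → 37 → 58 → 89 → 145 → 42 → 20 → 4 → 16  — repeats 16 (not happy)

94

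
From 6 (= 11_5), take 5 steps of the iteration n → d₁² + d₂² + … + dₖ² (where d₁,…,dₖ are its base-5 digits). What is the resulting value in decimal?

6 = (1,1)_5 → 2
2 = (2)_5 → 4
4 = (4)_5 → 16
16 = (3,1)_5 → 10
10 = (2,0)_5 → 4

4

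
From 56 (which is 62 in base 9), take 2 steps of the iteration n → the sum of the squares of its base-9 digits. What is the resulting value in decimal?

32

56 = (6,2)_9 → 40
40 = (4,4)_9 → 32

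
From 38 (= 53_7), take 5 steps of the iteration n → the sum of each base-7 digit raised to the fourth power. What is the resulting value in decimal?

1938

38 = (5,3)_7 → 706
706 = (2,0,2,6)_7 → 1328
1328 = (3,6,0,5)_7 → 2002
2002 = (5,5,6,0)_7 → 2546
2546 = (1,0,2,6,5)_7 → 1938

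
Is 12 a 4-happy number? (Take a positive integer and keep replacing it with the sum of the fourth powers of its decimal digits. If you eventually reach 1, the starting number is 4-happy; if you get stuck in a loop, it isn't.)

12 → 1⁴ + 2⁴ = 17
17 → 1⁴ + 7⁴ = 2402
2402 → 2⁴ + 4⁴ + 0⁴ + 2⁴ = 288
288 → 2⁴ + 8⁴ + 8⁴ = 8208
8208 → 8⁴ + 2⁴ + 0⁴ + 8⁴ = 8208  — 8208 already seen; the sequence cycles without reaching 1.

not 4-happy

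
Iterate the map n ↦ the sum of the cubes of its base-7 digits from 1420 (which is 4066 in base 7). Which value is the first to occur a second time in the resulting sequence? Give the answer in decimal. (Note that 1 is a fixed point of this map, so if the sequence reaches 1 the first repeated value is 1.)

496

1420 = (4,0,6,6)_7 → 4³ + 0³ + 6³ + 6³ = 496
496 = (1,3,0,6)_7 → 1³ + 3³ + 0³ + 6³ = 244
244 = (4,6,6)_7 → 4³ + 6³ + 6³ = 496  — 496 already appeared earlier.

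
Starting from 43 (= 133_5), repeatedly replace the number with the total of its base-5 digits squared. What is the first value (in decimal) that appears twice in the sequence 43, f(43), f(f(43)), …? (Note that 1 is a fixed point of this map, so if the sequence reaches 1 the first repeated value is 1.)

1

43 = (1,3,3)_5 → 1² + 3² + 3² = 1 + 9 + 9 = 19
19 = (3,4)_5 → 3² + 4² = 9 + 16 = 25
25 = (1,0,0)_5 → 1² + 0² + 0² = 1 + 0 + 0 = 1  — reached the fixed point 1.
1 → 1, so 1 is the first repeated value.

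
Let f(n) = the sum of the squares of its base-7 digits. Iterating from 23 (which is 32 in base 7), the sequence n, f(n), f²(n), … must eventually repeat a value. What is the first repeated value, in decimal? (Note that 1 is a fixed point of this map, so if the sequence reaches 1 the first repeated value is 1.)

23 = (3,2)_7 → 13
13 = (1,6)_7 → 37
37 = (5,2)_7 → 29
29 = (4,1)_7 → 17
17 = (2,3)_7 → 13  — 13 already appeared earlier.

13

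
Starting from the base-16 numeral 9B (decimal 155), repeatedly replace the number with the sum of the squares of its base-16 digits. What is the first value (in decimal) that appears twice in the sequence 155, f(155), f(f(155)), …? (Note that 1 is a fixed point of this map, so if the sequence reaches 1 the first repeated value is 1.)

155 = (9,11)_16 → 9² + 11² = 81 + 121 = 202
202 = (12,10)_16 → 12² + 10² = 144 + 100 = 244
244 = (15,4)_16 → 15² + 4² = 225 + 16 = 241
241 = (15,1)_16 → 15² + 1² = 225 + 1 = 226
226 = (14,2)_16 → 14² + 2² = 196 + 4 = 200
200 = (12,8)_16 → 12² + 8² = 144 + 64 = 208
208 = (13,0)_16 → 13² + 0² = 169 + 0 = 169
169 = (10,9)_16 → 10² + 9² = 100 + 81 = 181
181 = (11,5)_16 → 11² + 5² = 121 + 25 = 146
146 = (9,2)_16 → 9² + 2² = 81 + 4 = 85
85 = (5,5)_16 → 5² + 5² = 25 + 25 = 50
50 = (3,2)_16 → 3² + 2² = 9 + 4 = 13
13 = (13)_16 → 13² = 169  — 169 already appeared earlier.

169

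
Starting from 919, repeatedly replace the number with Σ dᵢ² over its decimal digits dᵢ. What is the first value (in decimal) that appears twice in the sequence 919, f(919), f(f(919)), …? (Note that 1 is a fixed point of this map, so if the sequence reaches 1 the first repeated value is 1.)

919 → 9² + 1² + 9² = 81 + 1 + 81 = 163
163 → 1² + 6² + 3² = 1 + 36 + 9 = 46
46 → 4² + 6² = 16 + 36 = 52
52 → 5² + 2² = 25 + 4 = 29
29 → 2² + 9² = 4 + 81 = 85
85 → 8² + 5² = 64 + 25 = 89
89 → 8² + 9² = 64 + 81 = 145
145 → 1² + 4² + 5² = 1 + 16 + 25 = 42
42 → 4² + 2² = 16 + 4 = 20
20 → 2² + 0² = 4 + 0 = 4
4 → 4² = 16
16 → 1² + 6² = 1 + 36 = 37
37 → 3² + 7² = 9 + 49 = 58
58 → 5² + 8² = 25 + 64 = 89  — 89 already appeared earlier.

89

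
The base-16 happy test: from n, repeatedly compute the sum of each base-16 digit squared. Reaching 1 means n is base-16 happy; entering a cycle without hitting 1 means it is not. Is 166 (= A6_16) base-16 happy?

166 = (10,6)_16 → 136
136 = (8,8)_16 → 128
128 = (8,0)_16 → 64
64 = (4,0)_16 → 16
16 = (1,0)_16 → 1  — reached 1.

base-16 happy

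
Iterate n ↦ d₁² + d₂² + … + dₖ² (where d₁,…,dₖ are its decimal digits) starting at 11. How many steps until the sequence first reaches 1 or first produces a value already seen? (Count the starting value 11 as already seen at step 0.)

11 → 1² + 1² = 1 + 1 = 2
2 → 2² = 4
4 → 4² = 16
16 → 1² + 6² = 1 + 36 = 37
37 → 3² + 7² = 9 + 49 = 58
58 → 5² + 8² = 25 + 64 = 89
89 → 8² + 9² = 64 + 81 = 145
145 → 1² + 4² + 5² = 1 + 16 + 25 = 42
42 → 4² + 2² = 16 + 4 = 20
20 → 2² + 0² = 4 + 0 = 4  — 4 repeats.
That took 10 steps.

10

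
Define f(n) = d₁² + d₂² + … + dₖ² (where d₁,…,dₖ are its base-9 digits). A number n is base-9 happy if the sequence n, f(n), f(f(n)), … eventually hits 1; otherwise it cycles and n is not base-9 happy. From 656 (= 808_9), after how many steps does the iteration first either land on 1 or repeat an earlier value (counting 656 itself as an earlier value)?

7

656 = (8,0,8)_9 → 8² + 0² + 8² = 64 + 0 + 64 = 128
128 = (1,5,2)_9 → 1² + 5² + 2² = 1 + 25 + 4 = 30
30 = (3,3)_9 → 3² + 3² = 9 + 9 = 18
18 = (2,0)_9 → 2² + 0² = 4 + 0 = 4
4 = (4)_9 → 4² = 16
16 = (1,7)_9 → 1² + 7² = 1 + 49 = 50
50 = (5,5)_9 → 5² + 5² = 25 + 25 = 50  — 50 repeats.
That took 7 steps.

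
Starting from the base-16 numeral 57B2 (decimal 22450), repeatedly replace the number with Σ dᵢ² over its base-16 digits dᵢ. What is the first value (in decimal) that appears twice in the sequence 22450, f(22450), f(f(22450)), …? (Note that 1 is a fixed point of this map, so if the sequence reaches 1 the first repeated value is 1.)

169

22450 = (5,7,11,2)_16 → 5² + 7² + 11² + 2² = 199
199 = (12,7)_16 → 12² + 7² = 193
193 = (12,1)_16 → 12² + 1² = 145
145 = (9,1)_16 → 9² + 1² = 82
82 = (5,2)_16 → 5² + 2² = 29
29 = (1,13)_16 → 1² + 13² = 170
170 = (10,10)_16 → 10² + 10² = 200
200 = (12,8)_16 → 12² + 8² = 208
208 = (13,0)_16 → 13² + 0² = 169
169 = (10,9)_16 → 10² + 9² = 181
181 = (11,5)_16 → 11² + 5² = 146
146 = (9,2)_16 → 9² + 2² = 85
85 = (5,5)_16 → 5² + 5² = 50
50 = (3,2)_16 → 3² + 2² = 13
13 = (13)_16 → 13² = 169  — 169 already appeared earlier.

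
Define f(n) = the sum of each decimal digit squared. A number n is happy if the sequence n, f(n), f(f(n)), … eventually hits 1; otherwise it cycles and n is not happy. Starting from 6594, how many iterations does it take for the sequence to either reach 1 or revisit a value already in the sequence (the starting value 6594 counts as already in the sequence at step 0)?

6594 → 6² + 5² + 9² + 4² = 158
158 → 1² + 5² + 8² = 90
90 → 9² + 0² = 81
81 → 8² + 1² = 65
65 → 6² + 5² = 61
61 → 6² + 1² = 37
37 → 3² + 7² = 58
58 → 5² + 8² = 89
89 → 8² + 9² = 145
145 → 1² + 4² + 5² = 42
42 → 4² + 2² = 20
20 → 2² + 0² = 4
4 → 4² = 16
16 → 1² + 6² = 37  — 37 repeats.
That took 14 steps.

14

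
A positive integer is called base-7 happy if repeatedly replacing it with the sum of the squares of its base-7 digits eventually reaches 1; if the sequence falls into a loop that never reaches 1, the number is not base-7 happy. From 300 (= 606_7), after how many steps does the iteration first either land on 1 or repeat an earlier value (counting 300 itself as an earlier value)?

7

300 = (6,0,6)_7 → 6² + 0² + 6² = 72
72 = (1,3,2)_7 → 1² + 3² + 2² = 14
14 = (2,0)_7 → 2² + 0² = 4
4 = (4)_7 → 4² = 16
16 = (2,2)_7 → 2² + 2² = 8
8 = (1,1)_7 → 1² + 1² = 2
2 = (2)_7 → 2² = 4  — 4 repeats.
That took 7 steps.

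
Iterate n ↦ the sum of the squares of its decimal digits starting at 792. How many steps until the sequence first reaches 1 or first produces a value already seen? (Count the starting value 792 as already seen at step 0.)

12

792 → 7² + 9² + 2² = 134
134 → 1² + 3² + 4² = 26
26 → 2² + 6² = 40
40 → 4² + 0² = 16
16 → 1² + 6² = 37
37 → 3² + 7² = 58
58 → 5² + 8² = 89
89 → 8² + 9² = 145
145 → 1² + 4² + 5² = 42
42 → 4² + 2² = 20
20 → 2² + 0² = 4
4 → 4² = 16  — 16 repeats.
That took 12 steps.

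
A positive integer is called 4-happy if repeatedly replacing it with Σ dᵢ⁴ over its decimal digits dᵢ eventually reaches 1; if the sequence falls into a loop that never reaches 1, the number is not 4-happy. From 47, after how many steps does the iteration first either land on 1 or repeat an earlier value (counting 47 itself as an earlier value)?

47 → 4⁴ + 7⁴ = 2657
2657 → 2⁴ + 6⁴ + 5⁴ + 7⁴ = 4338
4338 → 4⁴ + 3⁴ + 3⁴ + 8⁴ = 4514
4514 → 4⁴ + 5⁴ + 1⁴ + 4⁴ = 1138
1138 → 1⁴ + 1⁴ + 3⁴ + 8⁴ = 4179
4179 → 4⁴ + 1⁴ + 7⁴ + 9⁴ = 9219
9219 → 9⁴ + 2⁴ + 1⁴ + 9⁴ = 13139
13139 → 1⁴ + 3⁴ + 1⁴ + 3⁴ + 9⁴ = 6725
6725 → 6⁴ + 7⁴ + 2⁴ + 5⁴ = 4338  — 4338 repeats.
That took 9 steps.

9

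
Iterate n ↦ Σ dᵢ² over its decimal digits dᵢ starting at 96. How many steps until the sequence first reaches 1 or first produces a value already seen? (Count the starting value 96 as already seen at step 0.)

96 → 117
117 → 51
51 → 26
26 → 40
40 → 16
16 → 37
37 → 58
58 → 89
89 → 145
145 → 42
42 → 20
20 → 4
4 → 16  — 16 repeats.
That took 13 steps.

13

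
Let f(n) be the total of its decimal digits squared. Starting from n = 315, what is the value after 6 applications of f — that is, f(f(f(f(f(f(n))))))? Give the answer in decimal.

89

315 → 3² + 1² + 5² = 35
35 → 3² + 5² = 34
34 → 3² + 4² = 25
25 → 2² + 5² = 29
29 → 2² + 9² = 85
85 → 8² + 5² = 89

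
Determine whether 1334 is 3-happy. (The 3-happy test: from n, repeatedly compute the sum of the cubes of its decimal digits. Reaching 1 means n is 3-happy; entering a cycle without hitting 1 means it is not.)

not 3-happy

1334 → 1³ + 3³ + 3³ + 4³ = 119
119 → 1³ + 1³ + 9³ = 731
731 → 7³ + 3³ + 1³ = 371
371 → 3³ + 7³ + 1³ = 371  — 371 already seen; the sequence cycles without reaching 1.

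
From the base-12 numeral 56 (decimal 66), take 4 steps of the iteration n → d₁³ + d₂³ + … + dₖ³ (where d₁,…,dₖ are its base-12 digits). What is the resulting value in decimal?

1028

66 = (5,6)_12 → 5³ + 6³ = 341
341 = (2,4,5)_12 → 2³ + 4³ + 5³ = 197
197 = (1,4,5)_12 → 1³ + 4³ + 5³ = 190
190 = (1,3,10)_12 → 1³ + 3³ + 10³ = 1028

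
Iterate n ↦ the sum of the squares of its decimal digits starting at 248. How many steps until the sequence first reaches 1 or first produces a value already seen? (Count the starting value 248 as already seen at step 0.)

15

248 → 2² + 4² + 8² = 84
84 → 8² + 4² = 80
80 → 8² + 0² = 64
64 → 6² + 4² = 52
52 → 5² + 2² = 29
29 → 2² + 9² = 85
85 → 8² + 5² = 89
89 → 8² + 9² = 145
145 → 1² + 4² + 5² = 42
42 → 4² + 2² = 20
20 → 2² + 0² = 4
4 → 4² = 16
16 → 1² + 6² = 37
37 → 3² + 7² = 58
58 → 5² + 8² = 89  — 89 repeats.
That took 15 steps.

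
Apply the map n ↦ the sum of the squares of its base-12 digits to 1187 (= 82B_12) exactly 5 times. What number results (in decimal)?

1187 = (8,2,11)_12 → 8² + 2² + 11² = 189
189 = (1,3,9)_12 → 1² + 3² + 9² = 91
91 = (7,7)_12 → 7² + 7² = 98
98 = (8,2)_12 → 8² + 2² = 68
68 = (5,8)_12 → 5² + 8² = 89

89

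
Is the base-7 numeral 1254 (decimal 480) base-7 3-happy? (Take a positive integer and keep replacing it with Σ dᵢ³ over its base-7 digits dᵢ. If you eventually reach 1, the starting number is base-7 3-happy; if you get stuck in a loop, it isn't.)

480 = (1,2,5,4)_7 → 1³ + 2³ + 5³ + 4³ = 198
198 = (4,0,2)_7 → 4³ + 0³ + 2³ = 72
72 = (1,3,2)_7 → 1³ + 3³ + 2³ = 36
36 = (5,1)_7 → 5³ + 1³ = 126
126 = (2,4,0)_7 → 2³ + 4³ + 0³ = 72  — 72 already seen; the sequence cycles without reaching 1.

not base-7 3-happy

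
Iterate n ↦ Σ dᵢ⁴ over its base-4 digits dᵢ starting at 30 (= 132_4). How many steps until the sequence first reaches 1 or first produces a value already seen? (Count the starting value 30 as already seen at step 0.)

6

30 = (1,3,2)_4 → 1⁴ + 3⁴ + 2⁴ = 1 + 81 + 16 = 98
98 = (1,2,0,2)_4 → 1⁴ + 2⁴ + 0⁴ + 2⁴ = 1 + 16 + 0 + 16 = 33
33 = (2,0,1)_4 → 2⁴ + 0⁴ + 1⁴ = 16 + 0 + 1 = 17
17 = (1,0,1)_4 → 1⁴ + 0⁴ + 1⁴ = 1 + 0 + 1 = 2
2 = (2)_4 → 2⁴ = 16
16 = (1,0,0)_4 → 1⁴ + 0⁴ + 0⁴ = 1 + 0 + 0 = 1  — reached 1.
That took 6 steps.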